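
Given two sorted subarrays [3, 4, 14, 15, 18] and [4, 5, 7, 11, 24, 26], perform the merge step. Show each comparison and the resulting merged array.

Merging process:

Compare 3 vs 4: take 3 from left. Merged: [3]
Compare 4 vs 4: take 4 from left. Merged: [3, 4]
Compare 14 vs 4: take 4 from right. Merged: [3, 4, 4]
Compare 14 vs 5: take 5 from right. Merged: [3, 4, 4, 5]
Compare 14 vs 7: take 7 from right. Merged: [3, 4, 4, 5, 7]
Compare 14 vs 11: take 11 from right. Merged: [3, 4, 4, 5, 7, 11]
Compare 14 vs 24: take 14 from left. Merged: [3, 4, 4, 5, 7, 11, 14]
Compare 15 vs 24: take 15 from left. Merged: [3, 4, 4, 5, 7, 11, 14, 15]
Compare 18 vs 24: take 18 from left. Merged: [3, 4, 4, 5, 7, 11, 14, 15, 18]
Append remaining from right: [24, 26]. Merged: [3, 4, 4, 5, 7, 11, 14, 15, 18, 24, 26]

Final merged array: [3, 4, 4, 5, 7, 11, 14, 15, 18, 24, 26]
Total comparisons: 9

The merged array is [3, 4, 4, 5, 7, 11, 14, 15, 18, 24, 26], requiring 9 comparisons. The merge step runs in O(n) time where n is the total number of elements.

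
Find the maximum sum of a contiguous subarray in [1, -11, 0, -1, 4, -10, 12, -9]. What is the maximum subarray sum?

Using Kadane's algorithm on [1, -11, 0, -1, 4, -10, 12, -9]:

Scanning through the array:
Position 1 (value -11): max_ending_here = -10, max_so_far = 1
Position 2 (value 0): max_ending_here = 0, max_so_far = 1
Position 3 (value -1): max_ending_here = -1, max_so_far = 1
Position 4 (value 4): max_ending_here = 4, max_so_far = 4
Position 5 (value -10): max_ending_here = -6, max_so_far = 4
Position 6 (value 12): max_ending_here = 12, max_so_far = 12
Position 7 (value -9): max_ending_here = 3, max_so_far = 12

Maximum subarray: [12]
Maximum sum: 12

The maximum subarray is [12] with sum 12. This subarray runs from index 6 to index 6.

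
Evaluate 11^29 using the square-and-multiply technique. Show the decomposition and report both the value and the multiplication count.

Computing 11^29 by squaring (build up from 11^1; each line after the first costs one multiplication):

11^1 = 11
11^2 = (11^1)^2 = 11^2 = 121
11^3 = 11 * 11^2 = 11 * 121 = 1331
11^6 = (11^3)^2 = 1331^2 = 1771561
11^7 = 11 * 11^6 = 11 * 1771561 = 19487171
11^14 = (11^7)^2 = 19487171^2 = 379749833583241
11^28 = (11^14)^2 = 379749833583241^2 = 144209936106499234037676064081
11^29 = 11 * 11^28 = 11 * 144209936106499234037676064081 = 1586309297171491574414436704891

Result: 1586309297171491574414436704891
Multiplications needed: 7 (7 lines after 11^1)

11^29 = 1586309297171491574414436704891. Using exponentiation by squaring, this requires 7 multiplications. The key idea: if the exponent is even, square the half-power; if odd, multiply by the base once.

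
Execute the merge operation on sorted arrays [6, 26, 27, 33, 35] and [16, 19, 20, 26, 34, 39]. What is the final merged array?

Merging process:

Compare 6 vs 16: take 6 from left. Merged: [6]
Compare 26 vs 16: take 16 from right. Merged: [6, 16]
Compare 26 vs 19: take 19 from right. Merged: [6, 16, 19]
Compare 26 vs 20: take 20 from right. Merged: [6, 16, 19, 20]
Compare 26 vs 26: take 26 from left. Merged: [6, 16, 19, 20, 26]
Compare 27 vs 26: take 26 from right. Merged: [6, 16, 19, 20, 26, 26]
Compare 27 vs 34: take 27 from left. Merged: [6, 16, 19, 20, 26, 26, 27]
Compare 33 vs 34: take 33 from left. Merged: [6, 16, 19, 20, 26, 26, 27, 33]
Compare 35 vs 34: take 34 from right. Merged: [6, 16, 19, 20, 26, 26, 27, 33, 34]
Compare 35 vs 39: take 35 from left. Merged: [6, 16, 19, 20, 26, 26, 27, 33, 34, 35]
Append remaining from right: [39]. Merged: [6, 16, 19, 20, 26, 26, 27, 33, 34, 35, 39]

Final merged array: [6, 16, 19, 20, 26, 26, 27, 33, 34, 35, 39]
Total comparisons: 10

The merged array is [6, 16, 19, 20, 26, 26, 27, 33, 34, 35, 39], requiring 10 comparisons. The merge step runs in O(n) time where n is the total number of elements.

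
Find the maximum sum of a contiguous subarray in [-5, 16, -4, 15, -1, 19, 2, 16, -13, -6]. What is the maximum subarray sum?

Using Kadane's algorithm on [-5, 16, -4, 15, -1, 19, 2, 16, -13, -6]:

Scanning through the array:
Position 1 (value 16): max_ending_here = 16, max_so_far = 16
Position 2 (value -4): max_ending_here = 12, max_so_far = 16
Position 3 (value 15): max_ending_here = 27, max_so_far = 27
Position 4 (value -1): max_ending_here = 26, max_so_far = 27
Position 5 (value 19): max_ending_here = 45, max_so_far = 45
Position 6 (value 2): max_ending_here = 47, max_so_far = 47
Position 7 (value 16): max_ending_here = 63, max_so_far = 63
Position 8 (value -13): max_ending_here = 50, max_so_far = 63
Position 9 (value -6): max_ending_here = 44, max_so_far = 63

Maximum subarray: [16, -4, 15, -1, 19, 2, 16]
Maximum sum: 63

The maximum subarray is [16, -4, 15, -1, 19, 2, 16] with sum 63. This subarray runs from index 1 to index 7.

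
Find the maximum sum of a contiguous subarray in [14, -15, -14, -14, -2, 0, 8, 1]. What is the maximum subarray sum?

Using Kadane's algorithm on [14, -15, -14, -14, -2, 0, 8, 1]:

Scanning through the array:
Position 1 (value -15): max_ending_here = -1, max_so_far = 14
Position 2 (value -14): max_ending_here = -14, max_so_far = 14
Position 3 (value -14): max_ending_here = -14, max_so_far = 14
Position 4 (value -2): max_ending_here = -2, max_so_far = 14
Position 5 (value 0): max_ending_here = 0, max_so_far = 14
Position 6 (value 8): max_ending_here = 8, max_so_far = 14
Position 7 (value 1): max_ending_here = 9, max_so_far = 14

Maximum subarray: [14]
Maximum sum: 14

The maximum subarray is [14] with sum 14. This subarray runs from index 0 to index 0.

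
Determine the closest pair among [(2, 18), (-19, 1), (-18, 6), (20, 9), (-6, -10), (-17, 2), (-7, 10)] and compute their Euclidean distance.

Computing all pairwise distances among 7 points:

d((2, 18), (-19, 1)) = 27.0185
d((2, 18), (-18, 6)) = 23.3238
d((2, 18), (20, 9)) = 20.1246
d((2, 18), (-6, -10)) = 29.1204
d((2, 18), (-17, 2)) = 24.8395
d((2, 18), (-7, 10)) = 12.0416
d((-19, 1), (-18, 6)) = 5.099
d((-19, 1), (20, 9)) = 39.8121
d((-19, 1), (-6, -10)) = 17.0294
d((-19, 1), (-17, 2)) = 2.2361 <-- minimum
d((-19, 1), (-7, 10)) = 15.0
d((-18, 6), (20, 9)) = 38.1182
d((-18, 6), (-6, -10)) = 20.0
d((-18, 6), (-17, 2)) = 4.1231
d((-18, 6), (-7, 10)) = 11.7047
d((20, 9), (-6, -10)) = 32.2025
d((20, 9), (-17, 2)) = 37.6563
d((20, 9), (-7, 10)) = 27.0185
d((-6, -10), (-17, 2)) = 16.2788
d((-6, -10), (-7, 10)) = 20.025
d((-17, 2), (-7, 10)) = 12.8062

Closest pair: (-19, 1) and (-17, 2) with distance 2.2361

The closest pair is (-19, 1) and (-17, 2) with Euclidean distance 2.2361. For 7 points, brute-force pairwise comparison is shown above. For large n, the divide-and-conquer algorithm (sort by x, recurse on halves, check the dividing strip) achieves O(n log n).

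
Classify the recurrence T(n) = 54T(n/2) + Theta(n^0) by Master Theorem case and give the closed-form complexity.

Master Theorem for T(n) = 54T(n/2) + O(n^0):

a = 54, b = 2, c = 0
log_b(a) = log_2(54) = 5.7549

Case 1: c = 0 < log_2(54) = 5.7549
T(n) = O(n^(log_2 54))

For T(n) = 54T(n/2) + O(n^0): log_2(54) = 5.7549. This is Case 1 of the Master Theorem (c < log_b(a), work dominated by leaves), giving O(n^(log_2 54)).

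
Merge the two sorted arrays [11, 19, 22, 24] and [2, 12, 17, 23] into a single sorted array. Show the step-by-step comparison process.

Merging process:

Compare 11 vs 2: take 2 from right. Merged: [2]
Compare 11 vs 12: take 11 from left. Merged: [2, 11]
Compare 19 vs 12: take 12 from right. Merged: [2, 11, 12]
Compare 19 vs 17: take 17 from right. Merged: [2, 11, 12, 17]
Compare 19 vs 23: take 19 from left. Merged: [2, 11, 12, 17, 19]
Compare 22 vs 23: take 22 from left. Merged: [2, 11, 12, 17, 19, 22]
Compare 24 vs 23: take 23 from right. Merged: [2, 11, 12, 17, 19, 22, 23]
Append remaining from left: [24]. Merged: [2, 11, 12, 17, 19, 22, 23, 24]

Final merged array: [2, 11, 12, 17, 19, 22, 23, 24]
Total comparisons: 7

The merged array is [2, 11, 12, 17, 19, 22, 23, 24], requiring 7 comparisons. The merge step runs in O(n) time where n is the total number of elements.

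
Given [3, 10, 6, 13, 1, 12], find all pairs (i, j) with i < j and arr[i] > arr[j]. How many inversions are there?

Finding inversions in [3, 10, 6, 13, 1, 12]:

(0, 4): arr[0]=3 > arr[4]=1
(1, 2): arr[1]=10 > arr[2]=6
(1, 4): arr[1]=10 > arr[4]=1
(2, 4): arr[2]=6 > arr[4]=1
(3, 4): arr[3]=13 > arr[4]=1
(3, 5): arr[3]=13 > arr[5]=12

Total inversions: 6

The array has 6 inversion(s): (0,4), (1,2), (1,4), (2,4), (3,4), (3,5). Each pair (i,j) satisfies i < j and arr[i] > arr[j].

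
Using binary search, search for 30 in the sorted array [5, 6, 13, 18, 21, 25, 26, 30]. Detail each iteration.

Binary search for 30 in [5, 6, 13, 18, 21, 25, 26, 30]:

lo=0, hi=7, mid=3, arr[mid]=18 -> 18 < 30, search right half
lo=4, hi=7, mid=5, arr[mid]=25 -> 25 < 30, search right half
lo=6, hi=7, mid=6, arr[mid]=26 -> 26 < 30, search right half
lo=7, hi=7, mid=7, arr[mid]=30 -> Found target at index 7!

Binary search finds 30 at index 7 after 4 comparisons. The search repeatedly halves the search space by comparing with the middle element.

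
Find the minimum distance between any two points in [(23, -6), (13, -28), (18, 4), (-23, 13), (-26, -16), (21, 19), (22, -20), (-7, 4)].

Computing all pairwise distances among 8 points:

d((23, -6), (13, -28)) = 24.1661
d((23, -6), (18, 4)) = 11.1803 <-- minimum
d((23, -6), (-23, 13)) = 49.7695
d((23, -6), (-26, -16)) = 50.01
d((23, -6), (21, 19)) = 25.0799
d((23, -6), (22, -20)) = 14.0357
d((23, -6), (-7, 4)) = 31.6228
d((13, -28), (18, 4)) = 32.3883
d((13, -28), (-23, 13)) = 54.5619
d((13, -28), (-26, -16)) = 40.8044
d((13, -28), (21, 19)) = 47.676
d((13, -28), (22, -20)) = 12.0416
d((13, -28), (-7, 4)) = 37.7359
d((18, 4), (-23, 13)) = 41.9762
d((18, 4), (-26, -16)) = 48.3322
d((18, 4), (21, 19)) = 15.2971
d((18, 4), (22, -20)) = 24.3311
d((18, 4), (-7, 4)) = 25.0
d((-23, 13), (-26, -16)) = 29.1548
d((-23, 13), (21, 19)) = 44.4072
d((-23, 13), (22, -20)) = 55.8032
d((-23, 13), (-7, 4)) = 18.3576
d((-26, -16), (21, 19)) = 58.6003
d((-26, -16), (22, -20)) = 48.1664
d((-26, -16), (-7, 4)) = 27.5862
d((21, 19), (22, -20)) = 39.0128
d((21, 19), (-7, 4)) = 31.7648
d((22, -20), (-7, 4)) = 37.6431

Closest pair: (23, -6) and (18, 4) with distance 11.1803

The closest pair is (23, -6) and (18, 4) with Euclidean distance 11.1803. For 8 points, brute-force pairwise comparison is shown above. For large n, the divide-and-conquer algorithm (sort by x, recurse on halves, check the dividing strip) achieves O(n log n).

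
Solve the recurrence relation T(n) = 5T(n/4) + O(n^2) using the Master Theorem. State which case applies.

Master Theorem for T(n) = 5T(n/4) + O(n^2):

a = 5, b = 4, c = 2
log_b(a) = log_4(5) = 1.1610

Case 3: c = 2 > log_4(5) = 1.1610
T(n) = O(n^2) = O(n^2)

For T(n) = 5T(n/4) + O(n^2): log_4(5) = 1.1610. This is Case 3 of the Master Theorem (c > log_b(a), work dominated by root), giving O(n^2).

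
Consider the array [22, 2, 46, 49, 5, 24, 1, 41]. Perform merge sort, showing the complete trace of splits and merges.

Merge sort trace:

Split: [22, 2, 46, 49, 5, 24, 1, 41] -> [22, 2, 46, 49] and [5, 24, 1, 41]
  Split: [22, 2, 46, 49] -> [22, 2] and [46, 49]
    Split: [22, 2] -> [22] and [2]
    Merge: [22] + [2] -> [2, 22]
    Split: [46, 49] -> [46] and [49]
    Merge: [46] + [49] -> [46, 49]
  Merge: [2, 22] + [46, 49] -> [2, 22, 46, 49]
  Split: [5, 24, 1, 41] -> [5, 24] and [1, 41]
    Split: [5, 24] -> [5] and [24]
    Merge: [5] + [24] -> [5, 24]
    Split: [1, 41] -> [1] and [41]
    Merge: [1] + [41] -> [1, 41]
  Merge: [5, 24] + [1, 41] -> [1, 5, 24, 41]
Merge: [2, 22, 46, 49] + [1, 5, 24, 41] -> [1, 2, 5, 22, 24, 41, 46, 49]

Final sorted array: [1, 2, 5, 22, 24, 41, 46, 49]

The merge sort proceeds by recursively splitting the array and merging sorted halves.
After all merges, the sorted array is [1, 2, 5, 22, 24, 41, 46, 49].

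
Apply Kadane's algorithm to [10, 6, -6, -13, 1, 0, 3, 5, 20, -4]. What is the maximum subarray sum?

Using Kadane's algorithm on [10, 6, -6, -13, 1, 0, 3, 5, 20, -4]:

Scanning through the array:
Position 1 (value 6): max_ending_here = 16, max_so_far = 16
Position 2 (value -6): max_ending_here = 10, max_so_far = 16
Position 3 (value -13): max_ending_here = -3, max_so_far = 16
Position 4 (value 1): max_ending_here = 1, max_so_far = 16
Position 5 (value 0): max_ending_here = 1, max_so_far = 16
Position 6 (value 3): max_ending_here = 4, max_so_far = 16
Position 7 (value 5): max_ending_here = 9, max_so_far = 16
Position 8 (value 20): max_ending_here = 29, max_so_far = 29
Position 9 (value -4): max_ending_here = 25, max_so_far = 29

Maximum subarray: [1, 0, 3, 5, 20]
Maximum sum: 29

The maximum subarray is [1, 0, 3, 5, 20] with sum 29. This subarray runs from index 4 to index 8.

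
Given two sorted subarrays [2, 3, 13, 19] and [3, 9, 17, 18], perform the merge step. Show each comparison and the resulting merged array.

Merging process:

Compare 2 vs 3: take 2 from left. Merged: [2]
Compare 3 vs 3: take 3 from left. Merged: [2, 3]
Compare 13 vs 3: take 3 from right. Merged: [2, 3, 3]
Compare 13 vs 9: take 9 from right. Merged: [2, 3, 3, 9]
Compare 13 vs 17: take 13 from left. Merged: [2, 3, 3, 9, 13]
Compare 19 vs 17: take 17 from right. Merged: [2, 3, 3, 9, 13, 17]
Compare 19 vs 18: take 18 from right. Merged: [2, 3, 3, 9, 13, 17, 18]
Append remaining from left: [19]. Merged: [2, 3, 3, 9, 13, 17, 18, 19]

Final merged array: [2, 3, 3, 9, 13, 17, 18, 19]
Total comparisons: 7

The merged array is [2, 3, 3, 9, 13, 17, 18, 19], requiring 7 comparisons. The merge step runs in O(n) time where n is the total number of elements.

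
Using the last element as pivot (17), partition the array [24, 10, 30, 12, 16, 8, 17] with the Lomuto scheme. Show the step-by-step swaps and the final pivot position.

Lomuto partition with pivot = 17:

Initial array: [24, 10, 30, 12, 16, 8, 17]

arr[0]=24 > 17: no swap
arr[1]=10 <= 17: swap with position 0, array becomes [10, 24, 30, 12, 16, 8, 17]
arr[2]=30 > 17: no swap
arr[3]=12 <= 17: swap with position 1, array becomes [10, 12, 30, 24, 16, 8, 17]
arr[4]=16 <= 17: swap with position 2, array becomes [10, 12, 16, 24, 30, 8, 17]
arr[5]=8 <= 17: swap with position 3, array becomes [10, 12, 16, 8, 30, 24, 17]

Place pivot at position 4: [10, 12, 16, 8, 17, 24, 30]
Pivot position: 4

After partitioning with pivot 17, the array becomes [10, 12, 16, 8, 17, 24, 30]. The pivot is placed at index 4. All elements to the left of the pivot are <= 17, and all elements to the right are > 17.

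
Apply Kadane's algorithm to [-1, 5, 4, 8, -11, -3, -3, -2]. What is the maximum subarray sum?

Using Kadane's algorithm on [-1, 5, 4, 8, -11, -3, -3, -2]:

Scanning through the array:
Position 1 (value 5): max_ending_here = 5, max_so_far = 5
Position 2 (value 4): max_ending_here = 9, max_so_far = 9
Position 3 (value 8): max_ending_here = 17, max_so_far = 17
Position 4 (value -11): max_ending_here = 6, max_so_far = 17
Position 5 (value -3): max_ending_here = 3, max_so_far = 17
Position 6 (value -3): max_ending_here = 0, max_so_far = 17
Position 7 (value -2): max_ending_here = -2, max_so_far = 17

Maximum subarray: [5, 4, 8]
Maximum sum: 17

The maximum subarray is [5, 4, 8] with sum 17. This subarray runs from index 1 to index 3.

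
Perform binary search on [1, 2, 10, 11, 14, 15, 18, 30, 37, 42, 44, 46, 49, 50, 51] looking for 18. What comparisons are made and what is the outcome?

Binary search for 18 in [1, 2, 10, 11, 14, 15, 18, 30, 37, 42, 44, 46, 49, 50, 51]:

lo=0, hi=14, mid=7, arr[mid]=30 -> 30 > 18, search left half
lo=0, hi=6, mid=3, arr[mid]=11 -> 11 < 18, search right half
lo=4, hi=6, mid=5, arr[mid]=15 -> 15 < 18, search right half
lo=6, hi=6, mid=6, arr[mid]=18 -> Found target at index 6!

Binary search finds 18 at index 6 after 4 comparisons. The search repeatedly halves the search space by comparing with the middle element.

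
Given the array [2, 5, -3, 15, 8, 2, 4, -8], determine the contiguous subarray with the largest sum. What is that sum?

Using Kadane's algorithm on [2, 5, -3, 15, 8, 2, 4, -8]:

Scanning through the array:
Position 1 (value 5): max_ending_here = 7, max_so_far = 7
Position 2 (value -3): max_ending_here = 4, max_so_far = 7
Position 3 (value 15): max_ending_here = 19, max_so_far = 19
Position 4 (value 8): max_ending_here = 27, max_so_far = 27
Position 5 (value 2): max_ending_here = 29, max_so_far = 29
Position 6 (value 4): max_ending_here = 33, max_so_far = 33
Position 7 (value -8): max_ending_here = 25, max_so_far = 33

Maximum subarray: [2, 5, -3, 15, 8, 2, 4]
Maximum sum: 33

The maximum subarray is [2, 5, -3, 15, 8, 2, 4] with sum 33. This subarray runs from index 0 to index 6.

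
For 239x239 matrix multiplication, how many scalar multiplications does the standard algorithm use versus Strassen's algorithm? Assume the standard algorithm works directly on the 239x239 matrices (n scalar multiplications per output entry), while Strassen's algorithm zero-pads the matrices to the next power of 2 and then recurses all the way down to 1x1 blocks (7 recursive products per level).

Matrix multiplication for 239x239 matrices:

Strassen's algorithm requires power-of-2 dimensions. Pad 239x239 to 256x256 (next power of 2).

Standard algorithm: 239^3 = 13651919 multiplications
Strassen's algorithm: 7^(log2(256)) = 7^8 = 5764801 multiplications
Savings: 13651919 - 5764801 = 7887118 multiplications

Standard: 13651919 multiplications (239^3). Strassen: 5764801 multiplications (7^8, after padding to 256x256). Strassen reduces 8 recursive multiplications to 7 at each level.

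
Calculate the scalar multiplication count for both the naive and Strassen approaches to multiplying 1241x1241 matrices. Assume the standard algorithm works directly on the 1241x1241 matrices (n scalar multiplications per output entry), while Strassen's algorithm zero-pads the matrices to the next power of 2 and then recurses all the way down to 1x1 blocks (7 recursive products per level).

Matrix multiplication for 1241x1241 matrices:

Strassen's algorithm requires power-of-2 dimensions. Pad 1241x1241 to 2048x2048 (next power of 2).

Standard algorithm: 1241^3 = 1911240521 multiplications
Strassen's algorithm: 7^(log2(2048)) = 7^11 = 1977326743 multiplications
Difference: 1911240521 - 1977326743 = -66086222 (Strassen uses MORE here due to padding overhead — for small or just-over-power-of-2 n, padding can outweigh the per-level savings)

Standard: 1911240521 multiplications (1241^3). Strassen: 1977326743 multiplications (7^11, after padding to 2048x2048). Strassen reduces 8 recursive multiplications to 7 at each level.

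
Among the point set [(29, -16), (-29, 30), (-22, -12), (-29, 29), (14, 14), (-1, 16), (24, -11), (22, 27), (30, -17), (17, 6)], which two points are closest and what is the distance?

Computing all pairwise distances among 10 points:

d((29, -16), (-29, 30)) = 74.027
d((29, -16), (-22, -12)) = 51.1566
d((29, -16), (-29, 29)) = 73.4098
d((29, -16), (14, 14)) = 33.541
d((29, -16), (-1, 16)) = 43.8634
d((29, -16), (24, -11)) = 7.0711
d((29, -16), (22, 27)) = 43.566
d((29, -16), (30, -17)) = 1.4142
d((29, -16), (17, 6)) = 25.0599
d((-29, 30), (-22, -12)) = 42.5793
d((-29, 30), (-29, 29)) = 1.0 <-- minimum
d((-29, 30), (14, 14)) = 45.8803
d((-29, 30), (-1, 16)) = 31.305
d((-29, 30), (24, -11)) = 67.0075
d((-29, 30), (22, 27)) = 51.0882
d((-29, 30), (30, -17)) = 75.4321
d((-29, 30), (17, 6)) = 51.8845
d((-22, -12), (-29, 29)) = 41.5933
d((-22, -12), (14, 14)) = 44.4072
d((-22, -12), (-1, 16)) = 35.0
d((-22, -12), (24, -11)) = 46.0109
d((-22, -12), (22, 27)) = 58.7963
d((-22, -12), (30, -17)) = 52.2398
d((-22, -12), (17, 6)) = 42.9535
d((-29, 29), (14, 14)) = 45.5412
d((-29, 29), (-1, 16)) = 30.8707
d((-29, 29), (24, -11)) = 66.4003
d((-29, 29), (22, 27)) = 51.0392
d((-29, 29), (30, -17)) = 74.8131
d((-29, 29), (17, 6)) = 51.4296
d((14, 14), (-1, 16)) = 15.1327
d((14, 14), (24, -11)) = 26.9258
d((14, 14), (22, 27)) = 15.2643
d((14, 14), (30, -17)) = 34.8855
d((14, 14), (17, 6)) = 8.544
d((-1, 16), (24, -11)) = 36.7967
d((-1, 16), (22, 27)) = 25.4951
d((-1, 16), (30, -17)) = 45.2769
d((-1, 16), (17, 6)) = 20.5913
d((24, -11), (22, 27)) = 38.0526
d((24, -11), (30, -17)) = 8.4853
d((24, -11), (17, 6)) = 18.3848
d((22, 27), (30, -17)) = 44.7214
d((22, 27), (17, 6)) = 21.587
d((30, -17), (17, 6)) = 26.4197

Closest pair: (-29, 30) and (-29, 29) with distance 1.0

The closest pair is (-29, 30) and (-29, 29) with Euclidean distance 1.0. For 10 points, brute-force pairwise comparison is shown above. For large n, the divide-and-conquer algorithm (sort by x, recurse on halves, check the dividing strip) achieves O(n log n).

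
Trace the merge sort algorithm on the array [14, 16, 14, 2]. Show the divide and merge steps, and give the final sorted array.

Merge sort trace:

Split: [14, 16, 14, 2] -> [14, 16] and [14, 2]
  Split: [14, 16] -> [14] and [16]
  Merge: [14] + [16] -> [14, 16]
  Split: [14, 2] -> [14] and [2]
  Merge: [14] + [2] -> [2, 14]
Merge: [14, 16] + [2, 14] -> [2, 14, 14, 16]

Final sorted array: [2, 14, 14, 16]

The merge sort proceeds by recursively splitting the array and merging sorted halves.
After all merges, the sorted array is [2, 14, 14, 16].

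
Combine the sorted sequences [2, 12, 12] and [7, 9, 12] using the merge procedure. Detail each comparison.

Merging process:

Compare 2 vs 7: take 2 from left. Merged: [2]
Compare 12 vs 7: take 7 from right. Merged: [2, 7]
Compare 12 vs 9: take 9 from right. Merged: [2, 7, 9]
Compare 12 vs 12: take 12 from left. Merged: [2, 7, 9, 12]
Compare 12 vs 12: take 12 from left. Merged: [2, 7, 9, 12, 12]
Append remaining from right: [12]. Merged: [2, 7, 9, 12, 12, 12]

Final merged array: [2, 7, 9, 12, 12, 12]
Total comparisons: 5

The merged array is [2, 7, 9, 12, 12, 12], requiring 5 comparisons. The merge step runs in O(n) time where n is the total number of elements.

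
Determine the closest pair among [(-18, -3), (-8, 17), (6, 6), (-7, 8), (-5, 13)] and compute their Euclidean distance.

Computing all pairwise distances among 5 points:

d((-18, -3), (-8, 17)) = 22.3607
d((-18, -3), (6, 6)) = 25.632
d((-18, -3), (-7, 8)) = 15.5563
d((-18, -3), (-5, 13)) = 20.6155
d((-8, 17), (6, 6)) = 17.8045
d((-8, 17), (-7, 8)) = 9.0554
d((-8, 17), (-5, 13)) = 5.0 <-- minimum
d((6, 6), (-7, 8)) = 13.1529
d((6, 6), (-5, 13)) = 13.0384
d((-7, 8), (-5, 13)) = 5.3852

Closest pair: (-8, 17) and (-5, 13) with distance 5.0

The closest pair is (-8, 17) and (-5, 13) with Euclidean distance 5.0. For 5 points, brute-force pairwise comparison is shown above. For large n, the divide-and-conquer algorithm (sort by x, recurse on halves, check the dividing strip) achieves O(n log n).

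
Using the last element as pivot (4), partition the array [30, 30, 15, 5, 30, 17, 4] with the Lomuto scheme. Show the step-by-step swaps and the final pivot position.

Lomuto partition with pivot = 4:

Initial array: [30, 30, 15, 5, 30, 17, 4]

arr[0]=30 > 4: no swap
arr[1]=30 > 4: no swap
arr[2]=15 > 4: no swap
arr[3]=5 > 4: no swap
arr[4]=30 > 4: no swap
arr[5]=17 > 4: no swap

Place pivot at position 0: [4, 30, 15, 5, 30, 17, 30]
Pivot position: 0

After partitioning with pivot 4, the array becomes [4, 30, 15, 5, 30, 17, 30]. The pivot is placed at index 0. All elements to the left of the pivot are <= 4, and all elements to the right are > 4.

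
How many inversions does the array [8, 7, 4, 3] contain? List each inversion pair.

Finding inversions in [8, 7, 4, 3]:

(0, 1): arr[0]=8 > arr[1]=7
(0, 2): arr[0]=8 > arr[2]=4
(0, 3): arr[0]=8 > arr[3]=3
(1, 2): arr[1]=7 > arr[2]=4
(1, 3): arr[1]=7 > arr[3]=3
(2, 3): arr[2]=4 > arr[3]=3

Total inversions: 6

The array has 6 inversion(s): (0,1), (0,2), (0,3), (1,2), (1,3), (2,3). Each pair (i,j) satisfies i < j and arr[i] > arr[j].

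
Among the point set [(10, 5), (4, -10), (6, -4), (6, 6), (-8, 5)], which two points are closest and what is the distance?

Computing all pairwise distances among 5 points:

d((10, 5), (4, -10)) = 16.1555
d((10, 5), (6, -4)) = 9.8489
d((10, 5), (6, 6)) = 4.1231 <-- minimum
d((10, 5), (-8, 5)) = 18.0
d((4, -10), (6, -4)) = 6.3246
d((4, -10), (6, 6)) = 16.1245
d((4, -10), (-8, 5)) = 19.2094
d((6, -4), (6, 6)) = 10.0
d((6, -4), (-8, 5)) = 16.6433
d((6, 6), (-8, 5)) = 14.0357

Closest pair: (10, 5) and (6, 6) with distance 4.1231

The closest pair is (10, 5) and (6, 6) with Euclidean distance 4.1231. For 5 points, brute-force pairwise comparison is shown above. For large n, the divide-and-conquer algorithm (sort by x, recurse on halves, check the dividing strip) achieves O(n log n).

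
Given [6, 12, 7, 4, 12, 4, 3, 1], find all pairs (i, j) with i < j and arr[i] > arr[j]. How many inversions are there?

Finding inversions in [6, 12, 7, 4, 12, 4, 3, 1]:

(0, 3): arr[0]=6 > arr[3]=4
(0, 5): arr[0]=6 > arr[5]=4
(0, 6): arr[0]=6 > arr[6]=3
(0, 7): arr[0]=6 > arr[7]=1
(1, 2): arr[1]=12 > arr[2]=7
(1, 3): arr[1]=12 > arr[3]=4
(1, 5): arr[1]=12 > arr[5]=4
(1, 6): arr[1]=12 > arr[6]=3
(1, 7): arr[1]=12 > arr[7]=1
(2, 3): arr[2]=7 > arr[3]=4
(2, 5): arr[2]=7 > arr[5]=4
(2, 6): arr[2]=7 > arr[6]=3
(2, 7): arr[2]=7 > arr[7]=1
(3, 6): arr[3]=4 > arr[6]=3
(3, 7): arr[3]=4 > arr[7]=1
(4, 5): arr[4]=12 > arr[5]=4
(4, 6): arr[4]=12 > arr[6]=3
(4, 7): arr[4]=12 > arr[7]=1
(5, 6): arr[5]=4 > arr[6]=3
(5, 7): arr[5]=4 > arr[7]=1
(6, 7): arr[6]=3 > arr[7]=1

Total inversions: 21

The array has 21 inversion(s): (0,3), (0,5), (0,6), (0,7), (1,2), (1,3), (1,5), (1,6), (1,7), (2,3), (2,5), (2,6), (2,7), (3,6), (3,7), (4,5), (4,6), (4,7), (5,6), (5,7), (6,7). Each pair (i,j) satisfies i < j and arr[i] > arr[j].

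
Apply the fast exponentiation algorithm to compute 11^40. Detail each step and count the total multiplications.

Computing 11^40 by squaring (build up from 11^1; each line after the first costs one multiplication):

11^1 = 11
11^2 = (11^1)^2 = 11^2 = 121
11^4 = (11^2)^2 = 121^2 = 14641
11^5 = 11 * 11^4 = 11 * 14641 = 161051
11^10 = (11^5)^2 = 161051^2 = 25937424601
11^20 = (11^10)^2 = 25937424601^2 = 672749994932560009201
11^40 = (11^20)^2 = 672749994932560009201^2 = 452592555681759518058893560348969204658401

Result: 452592555681759518058893560348969204658401
Multiplications needed: 6 (6 lines after 11^1)

11^40 = 452592555681759518058893560348969204658401. Using exponentiation by squaring, this requires 6 multiplications. The key idea: if the exponent is even, square the half-power; if odd, multiply by the base once.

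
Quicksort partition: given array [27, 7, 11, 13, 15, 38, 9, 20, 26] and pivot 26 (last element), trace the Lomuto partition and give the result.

Lomuto partition with pivot = 26:

Initial array: [27, 7, 11, 13, 15, 38, 9, 20, 26]

arr[0]=27 > 26: no swap
arr[1]=7 <= 26: swap with position 0, array becomes [7, 27, 11, 13, 15, 38, 9, 20, 26]
arr[2]=11 <= 26: swap with position 1, array becomes [7, 11, 27, 13, 15, 38, 9, 20, 26]
arr[3]=13 <= 26: swap with position 2, array becomes [7, 11, 13, 27, 15, 38, 9, 20, 26]
arr[4]=15 <= 26: swap with position 3, array becomes [7, 11, 13, 15, 27, 38, 9, 20, 26]
arr[5]=38 > 26: no swap
arr[6]=9 <= 26: swap with position 4, array becomes [7, 11, 13, 15, 9, 38, 27, 20, 26]
arr[7]=20 <= 26: swap with position 5, array becomes [7, 11, 13, 15, 9, 20, 27, 38, 26]

Place pivot at position 6: [7, 11, 13, 15, 9, 20, 26, 38, 27]
Pivot position: 6

After partitioning with pivot 26, the array becomes [7, 11, 13, 15, 9, 20, 26, 38, 27]. The pivot is placed at index 6. All elements to the left of the pivot are <= 26, and all elements to the right are > 26.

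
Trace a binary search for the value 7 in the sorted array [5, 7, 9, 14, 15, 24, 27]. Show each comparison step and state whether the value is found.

Binary search for 7 in [5, 7, 9, 14, 15, 24, 27]:

lo=0, hi=6, mid=3, arr[mid]=14 -> 14 > 7, search left half
lo=0, hi=2, mid=1, arr[mid]=7 -> Found target at index 1!

Binary search finds 7 at index 1 after 2 comparisons. The search repeatedly halves the search space by comparing with the middle element.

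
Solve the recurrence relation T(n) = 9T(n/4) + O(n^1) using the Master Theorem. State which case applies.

Master Theorem for T(n) = 9T(n/4) + O(n^1):

a = 9, b = 4, c = 1
log_b(a) = log_4(9) = 1.5850

Case 1: c = 1 < log_4(9) = 1.5850
T(n) = O(n^(log_4 9))

For T(n) = 9T(n/4) + O(n^1): log_4(9) = 1.5850. This is Case 1 of the Master Theorem (c < log_b(a), work dominated by leaves), giving O(n^(log_4 9)).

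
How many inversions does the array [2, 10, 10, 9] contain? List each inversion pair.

Finding inversions in [2, 10, 10, 9]:

(1, 3): arr[1]=10 > arr[3]=9
(2, 3): arr[2]=10 > arr[3]=9

Total inversions: 2

The array has 2 inversion(s): (1,3), (2,3). Each pair (i,j) satisfies i < j and arr[i] > arr[j].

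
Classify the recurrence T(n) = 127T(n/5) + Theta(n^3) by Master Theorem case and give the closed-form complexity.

Master Theorem for T(n) = 127T(n/5) + O(n^3):

a = 127, b = 5, c = 3
log_b(a) = log_5(127) = 3.0099

Case 1: c = 3 < log_5(127) = 3.0099
T(n) = O(n^(log_5 127))

For T(n) = 127T(n/5) + O(n^3): log_5(127) = 3.0099. This is Case 1 of the Master Theorem (c < log_b(a), work dominated by leaves), giving O(n^(log_5 127)).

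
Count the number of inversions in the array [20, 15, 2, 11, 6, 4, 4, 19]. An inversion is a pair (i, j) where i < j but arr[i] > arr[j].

Finding inversions in [20, 15, 2, 11, 6, 4, 4, 19]:

(0, 1): arr[0]=20 > arr[1]=15
(0, 2): arr[0]=20 > arr[2]=2
(0, 3): arr[0]=20 > arr[3]=11
(0, 4): arr[0]=20 > arr[4]=6
(0, 5): arr[0]=20 > arr[5]=4
(0, 6): arr[0]=20 > arr[6]=4
(0, 7): arr[0]=20 > arr[7]=19
(1, 2): arr[1]=15 > arr[2]=2
(1, 3): arr[1]=15 > arr[3]=11
(1, 4): arr[1]=15 > arr[4]=6
(1, 5): arr[1]=15 > arr[5]=4
(1, 6): arr[1]=15 > arr[6]=4
(3, 4): arr[3]=11 > arr[4]=6
(3, 5): arr[3]=11 > arr[5]=4
(3, 6): arr[3]=11 > arr[6]=4
(4, 5): arr[4]=6 > arr[5]=4
(4, 6): arr[4]=6 > arr[6]=4

Total inversions: 17

The array has 17 inversion(s): (0,1), (0,2), (0,3), (0,4), (0,5), (0,6), (0,7), (1,2), (1,3), (1,4), (1,5), (1,6), (3,4), (3,5), (3,6), (4,5), (4,6). Each pair (i,j) satisfies i < j and arr[i] > arr[j].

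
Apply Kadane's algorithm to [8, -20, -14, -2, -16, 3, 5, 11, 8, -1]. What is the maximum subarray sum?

Using Kadane's algorithm on [8, -20, -14, -2, -16, 3, 5, 11, 8, -1]:

Scanning through the array:
Position 1 (value -20): max_ending_here = -12, max_so_far = 8
Position 2 (value -14): max_ending_here = -14, max_so_far = 8
Position 3 (value -2): max_ending_here = -2, max_so_far = 8
Position 4 (value -16): max_ending_here = -16, max_so_far = 8
Position 5 (value 3): max_ending_here = 3, max_so_far = 8
Position 6 (value 5): max_ending_here = 8, max_so_far = 8
Position 7 (value 11): max_ending_here = 19, max_so_far = 19
Position 8 (value 8): max_ending_here = 27, max_so_far = 27
Position 9 (value -1): max_ending_here = 26, max_so_far = 27

Maximum subarray: [3, 5, 11, 8]
Maximum sum: 27

The maximum subarray is [3, 5, 11, 8] with sum 27. This subarray runs from index 5 to index 8.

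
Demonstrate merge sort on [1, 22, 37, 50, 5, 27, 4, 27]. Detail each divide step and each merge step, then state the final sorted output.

Merge sort trace:

Split: [1, 22, 37, 50, 5, 27, 4, 27] -> [1, 22, 37, 50] and [5, 27, 4, 27]
  Split: [1, 22, 37, 50] -> [1, 22] and [37, 50]
    Split: [1, 22] -> [1] and [22]
    Merge: [1] + [22] -> [1, 22]
    Split: [37, 50] -> [37] and [50]
    Merge: [37] + [50] -> [37, 50]
  Merge: [1, 22] + [37, 50] -> [1, 22, 37, 50]
  Split: [5, 27, 4, 27] -> [5, 27] and [4, 27]
    Split: [5, 27] -> [5] and [27]
    Merge: [5] + [27] -> [5, 27]
    Split: [4, 27] -> [4] and [27]
    Merge: [4] + [27] -> [4, 27]
  Merge: [5, 27] + [4, 27] -> [4, 5, 27, 27]
Merge: [1, 22, 37, 50] + [4, 5, 27, 27] -> [1, 4, 5, 22, 27, 27, 37, 50]

Final sorted array: [1, 4, 5, 22, 27, 27, 37, 50]

The merge sort proceeds by recursively splitting the array and merging sorted halves.
After all merges, the sorted array is [1, 4, 5, 22, 27, 27, 37, 50].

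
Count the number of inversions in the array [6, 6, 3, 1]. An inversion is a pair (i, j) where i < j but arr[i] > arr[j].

Finding inversions in [6, 6, 3, 1]:

(0, 2): arr[0]=6 > arr[2]=3
(0, 3): arr[0]=6 > arr[3]=1
(1, 2): arr[1]=6 > arr[2]=3
(1, 3): arr[1]=6 > arr[3]=1
(2, 3): arr[2]=3 > arr[3]=1

Total inversions: 5

The array has 5 inversion(s): (0,2), (0,3), (1,2), (1,3), (2,3). Each pair (i,j) satisfies i < j and arr[i] > arr[j].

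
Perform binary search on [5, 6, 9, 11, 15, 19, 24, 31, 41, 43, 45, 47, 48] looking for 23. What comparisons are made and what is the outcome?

Binary search for 23 in [5, 6, 9, 11, 15, 19, 24, 31, 41, 43, 45, 47, 48]:

lo=0, hi=12, mid=6, arr[mid]=24 -> 24 > 23, search left half
lo=0, hi=5, mid=2, arr[mid]=9 -> 9 < 23, search right half
lo=3, hi=5, mid=4, arr[mid]=15 -> 15 < 23, search right half
lo=5, hi=5, mid=5, arr[mid]=19 -> 19 < 23, search right half
lo=6 > hi=5, target 23 not found

Binary search determines that 23 is not in the array after 4 comparisons. The search space was exhausted without finding the target.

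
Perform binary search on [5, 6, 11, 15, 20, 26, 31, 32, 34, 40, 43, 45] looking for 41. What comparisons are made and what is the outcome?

Binary search for 41 in [5, 6, 11, 15, 20, 26, 31, 32, 34, 40, 43, 45]:

lo=0, hi=11, mid=5, arr[mid]=26 -> 26 < 41, search right half
lo=6, hi=11, mid=8, arr[mid]=34 -> 34 < 41, search right half
lo=9, hi=11, mid=10, arr[mid]=43 -> 43 > 41, search left half
lo=9, hi=9, mid=9, arr[mid]=40 -> 40 < 41, search right half
lo=10 > hi=9, target 41 not found

Binary search determines that 41 is not in the array after 4 comparisons. The search space was exhausted without finding the target.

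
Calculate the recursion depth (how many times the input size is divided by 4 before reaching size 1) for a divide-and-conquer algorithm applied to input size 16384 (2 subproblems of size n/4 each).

For divide and conquer with division factor 4:

Problem sizes at each level:
Level 0: 16384
Level 1: 4096
Level 2: 1024
Level 3: 256
Level 4: 64
Level 5: 16
Level 6: 4
Level 7: 1

The root is level 0 and the size-1 base case is level 7 (the tree spans levels 0 through 7, i.e. 8 levels counting the root), so the depth is the number of divisions: log_4(16384) = 7

The recursion tree depth is log_4(16384) = 7. At each level, the problem size is divided by 4, so it takes 7 divisions to reduce to a base case of size 1. The algorithm makes 2 recursive calls at each level.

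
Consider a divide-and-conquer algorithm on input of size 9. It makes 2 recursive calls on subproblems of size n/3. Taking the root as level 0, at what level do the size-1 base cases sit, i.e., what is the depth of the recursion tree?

For divide and conquer with division factor 3:

Problem sizes at each level:
Level 0: 9
Level 1: 3
Level 2: 1

The root is level 0 and the size-1 base case is level 2 (the tree spans levels 0 through 2, i.e. 3 levels counting the root), so the depth is the number of divisions: log_3(9) = 2

The recursion tree depth is log_3(9) = 2. At each level, the problem size is divided by 3, so it takes 2 divisions to reduce to a base case of size 1. The algorithm makes 2 recursive calls at each level.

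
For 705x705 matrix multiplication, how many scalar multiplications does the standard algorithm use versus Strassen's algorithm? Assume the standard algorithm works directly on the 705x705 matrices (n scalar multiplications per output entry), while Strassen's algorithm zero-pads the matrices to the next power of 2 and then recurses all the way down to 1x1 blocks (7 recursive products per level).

Matrix multiplication for 705x705 matrices:

Strassen's algorithm requires power-of-2 dimensions. Pad 705x705 to 1024x1024 (next power of 2).

Standard algorithm: 705^3 = 350402625 multiplications
Strassen's algorithm: 7^(log2(1024)) = 7^10 = 282475249 multiplications
Savings: 350402625 - 282475249 = 67927376 multiplications

Standard: 350402625 multiplications (705^3). Strassen: 282475249 multiplications (7^10, after padding to 1024x1024). Strassen reduces 8 recursive multiplications to 7 at each level.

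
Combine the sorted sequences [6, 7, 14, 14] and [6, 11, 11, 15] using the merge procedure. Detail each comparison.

Merging process:

Compare 6 vs 6: take 6 from left. Merged: [6]
Compare 7 vs 6: take 6 from right. Merged: [6, 6]
Compare 7 vs 11: take 7 from left. Merged: [6, 6, 7]
Compare 14 vs 11: take 11 from right. Merged: [6, 6, 7, 11]
Compare 14 vs 11: take 11 from right. Merged: [6, 6, 7, 11, 11]
Compare 14 vs 15: take 14 from left. Merged: [6, 6, 7, 11, 11, 14]
Compare 14 vs 15: take 14 from left. Merged: [6, 6, 7, 11, 11, 14, 14]
Append remaining from right: [15]. Merged: [6, 6, 7, 11, 11, 14, 14, 15]

Final merged array: [6, 6, 7, 11, 11, 14, 14, 15]
Total comparisons: 7

The merged array is [6, 6, 7, 11, 11, 14, 14, 15], requiring 7 comparisons. The merge step runs in O(n) time where n is the total number of elements.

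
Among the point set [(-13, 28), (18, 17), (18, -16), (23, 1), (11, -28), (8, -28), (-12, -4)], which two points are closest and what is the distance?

Computing all pairwise distances among 7 points:

d((-13, 28), (18, 17)) = 32.8938
d((-13, 28), (18, -16)) = 53.8238
d((-13, 28), (23, 1)) = 45.0
d((-13, 28), (11, -28)) = 60.9262
d((-13, 28), (8, -28)) = 59.808
d((-13, 28), (-12, -4)) = 32.0156
d((18, 17), (18, -16)) = 33.0
d((18, 17), (23, 1)) = 16.7631
d((18, 17), (11, -28)) = 45.5412
d((18, 17), (8, -28)) = 46.0977
d((18, 17), (-12, -4)) = 36.6197
d((18, -16), (23, 1)) = 17.72
d((18, -16), (11, -28)) = 13.8924
d((18, -16), (8, -28)) = 15.6205
d((18, -16), (-12, -4)) = 32.311
d((23, 1), (11, -28)) = 31.3847
d((23, 1), (8, -28)) = 32.6497
d((23, 1), (-12, -4)) = 35.3553
d((11, -28), (8, -28)) = 3.0 <-- minimum
d((11, -28), (-12, -4)) = 33.2415
d((8, -28), (-12, -4)) = 31.241

Closest pair: (11, -28) and (8, -28) with distance 3.0

The closest pair is (11, -28) and (8, -28) with Euclidean distance 3.0. For 7 points, brute-force pairwise comparison is shown above. For large n, the divide-and-conquer algorithm (sort by x, recurse on halves, check the dividing strip) achieves O(n log n).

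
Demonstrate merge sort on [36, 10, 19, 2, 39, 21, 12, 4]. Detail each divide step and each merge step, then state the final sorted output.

Merge sort trace:

Split: [36, 10, 19, 2, 39, 21, 12, 4] -> [36, 10, 19, 2] and [39, 21, 12, 4]
  Split: [36, 10, 19, 2] -> [36, 10] and [19, 2]
    Split: [36, 10] -> [36] and [10]
    Merge: [36] + [10] -> [10, 36]
    Split: [19, 2] -> [19] and [2]
    Merge: [19] + [2] -> [2, 19]
  Merge: [10, 36] + [2, 19] -> [2, 10, 19, 36]
  Split: [39, 21, 12, 4] -> [39, 21] and [12, 4]
    Split: [39, 21] -> [39] and [21]
    Merge: [39] + [21] -> [21, 39]
    Split: [12, 4] -> [12] and [4]
    Merge: [12] + [4] -> [4, 12]
  Merge: [21, 39] + [4, 12] -> [4, 12, 21, 39]
Merge: [2, 10, 19, 36] + [4, 12, 21, 39] -> [2, 4, 10, 12, 19, 21, 36, 39]

Final sorted array: [2, 4, 10, 12, 19, 21, 36, 39]

The merge sort proceeds by recursively splitting the array and merging sorted halves.
After all merges, the sorted array is [2, 4, 10, 12, 19, 21, 36, 39].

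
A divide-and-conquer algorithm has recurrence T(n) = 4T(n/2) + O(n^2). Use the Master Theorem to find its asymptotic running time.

Master Theorem for T(n) = 4T(n/2) + O(n^2):

a = 4, b = 2, c = 2
log_b(a) = log_2(4) = 2.0000

Case 2: c = 2 = log_2(4) = 2.0000
T(n) = O(n^2 log n) = O(n^2 log n)

For T(n) = 4T(n/2) + O(n^2): log_2(4) = 2.0000. This is Case 2 of the Master Theorem (c = log_b(a), equal work at all levels), giving O(n^2 log n).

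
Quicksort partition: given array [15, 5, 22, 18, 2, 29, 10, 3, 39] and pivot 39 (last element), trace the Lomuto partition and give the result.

Lomuto partition with pivot = 39:

Initial array: [15, 5, 22, 18, 2, 29, 10, 3, 39]

arr[0]=15 <= 39: swap with position 0, array becomes [15, 5, 22, 18, 2, 29, 10, 3, 39]
arr[1]=5 <= 39: swap with position 1, array becomes [15, 5, 22, 18, 2, 29, 10, 3, 39]
arr[2]=22 <= 39: swap with position 2, array becomes [15, 5, 22, 18, 2, 29, 10, 3, 39]
arr[3]=18 <= 39: swap with position 3, array becomes [15, 5, 22, 18, 2, 29, 10, 3, 39]
arr[4]=2 <= 39: swap with position 4, array becomes [15, 5, 22, 18, 2, 29, 10, 3, 39]
arr[5]=29 <= 39: swap with position 5, array becomes [15, 5, 22, 18, 2, 29, 10, 3, 39]
arr[6]=10 <= 39: swap with position 6, array becomes [15, 5, 22, 18, 2, 29, 10, 3, 39]
arr[7]=3 <= 39: swap with position 7, array becomes [15, 5, 22, 18, 2, 29, 10, 3, 39]

Place pivot at position 8: [15, 5, 22, 18, 2, 29, 10, 3, 39]
Pivot position: 8

After partitioning with pivot 39, the array becomes [15, 5, 22, 18, 2, 29, 10, 3, 39]. The pivot is placed at index 8. All elements to the left of the pivot are <= 39, and all elements to the right are > 39.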